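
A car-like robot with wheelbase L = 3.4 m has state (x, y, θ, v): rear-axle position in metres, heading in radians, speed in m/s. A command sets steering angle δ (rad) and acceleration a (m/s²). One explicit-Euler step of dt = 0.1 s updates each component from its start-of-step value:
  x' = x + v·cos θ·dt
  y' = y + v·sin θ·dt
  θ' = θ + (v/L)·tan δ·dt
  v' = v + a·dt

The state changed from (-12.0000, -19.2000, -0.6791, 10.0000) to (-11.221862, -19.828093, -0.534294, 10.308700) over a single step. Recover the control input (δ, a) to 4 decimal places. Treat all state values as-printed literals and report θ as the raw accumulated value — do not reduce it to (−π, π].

a = (v'−v)/dt = (0.308700)/0.1 = 3.0870
Δθ = θ'−θ = 0.144806;  (v·dt/L) = 10.0000·0.1/3.4 = 0.294118
tan δ = Δθ·L/(v·dt) = 0.492340  →  δ = 0.4575

δ = 0.4575, a = 3.0870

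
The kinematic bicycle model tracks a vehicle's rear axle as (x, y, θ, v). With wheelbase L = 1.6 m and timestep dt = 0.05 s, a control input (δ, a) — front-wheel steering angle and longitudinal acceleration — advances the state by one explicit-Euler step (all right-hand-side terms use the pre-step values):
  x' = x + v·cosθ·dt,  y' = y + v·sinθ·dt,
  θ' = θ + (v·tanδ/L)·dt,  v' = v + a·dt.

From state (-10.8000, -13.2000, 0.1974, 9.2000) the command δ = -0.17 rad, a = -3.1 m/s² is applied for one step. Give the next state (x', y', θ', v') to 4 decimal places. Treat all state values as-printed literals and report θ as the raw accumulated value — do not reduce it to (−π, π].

x' = -10.8000 + 9.2000·cos(0.1974)·0.05 = -10.3489
y' = -13.2000 + 9.2000·sin(0.1974)·0.05 = -13.1098
θ' = 0.1974 + (9.2000/1.6)·tan(-0.17)·0.05 = 0.1480
v' = 9.2000 − 3.1000·0.05 = 9.0450

(-10.3489, -13.1098, 0.1480, 9.0450)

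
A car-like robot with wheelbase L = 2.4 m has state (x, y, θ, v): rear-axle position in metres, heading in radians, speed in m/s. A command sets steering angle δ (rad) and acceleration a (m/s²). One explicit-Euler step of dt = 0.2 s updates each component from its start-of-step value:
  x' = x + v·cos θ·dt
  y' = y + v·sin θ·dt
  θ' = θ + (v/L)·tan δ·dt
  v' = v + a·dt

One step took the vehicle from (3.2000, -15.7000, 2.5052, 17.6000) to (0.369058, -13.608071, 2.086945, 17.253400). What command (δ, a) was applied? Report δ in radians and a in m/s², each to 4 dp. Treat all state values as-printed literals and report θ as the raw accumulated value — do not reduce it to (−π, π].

δ = -0.2778, a = -1.7330

a = (v'−v)/dt = (-0.346600)/0.2 = -1.7330
Δθ = θ'−θ = -0.418255;  (v·dt/L) = 17.6000·0.2/2.4 = 1.466667
tan δ = Δθ·L/(v·dt) = -0.285174  →  δ = -0.2778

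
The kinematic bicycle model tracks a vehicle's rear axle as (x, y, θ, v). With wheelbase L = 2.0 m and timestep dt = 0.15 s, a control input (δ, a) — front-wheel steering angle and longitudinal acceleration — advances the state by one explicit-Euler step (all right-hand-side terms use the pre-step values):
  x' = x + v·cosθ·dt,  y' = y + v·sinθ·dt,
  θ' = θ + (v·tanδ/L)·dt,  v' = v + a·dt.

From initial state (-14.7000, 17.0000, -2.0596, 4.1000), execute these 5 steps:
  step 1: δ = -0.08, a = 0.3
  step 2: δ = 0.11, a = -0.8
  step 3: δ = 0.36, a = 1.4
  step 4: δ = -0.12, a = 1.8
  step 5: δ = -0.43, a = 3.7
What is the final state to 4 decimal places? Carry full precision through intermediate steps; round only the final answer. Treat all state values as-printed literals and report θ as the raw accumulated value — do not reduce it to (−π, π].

(-16.0651, 14.1650, -2.1295, 5.0600)

after step 1 (δ=-0.08, a=0.3): (-14.988786, 16.457019, -2.084253, 4.145000)
after step 2 (δ=0.11, a=-0.8): (-15.294183, 15.915443, -2.049918, 4.025000)
after step 3 (δ=0.36, a=1.4): (-15.572512, 15.379675, -1.936291, 4.235000)
after step 4 (δ=-0.12, a=1.8): (-15.799558, 14.786385, -1.974590, 4.505000)
after step 5 (δ=-0.43, a=3.7): (-16.065067, 14.164981, -2.129547, 5.060000)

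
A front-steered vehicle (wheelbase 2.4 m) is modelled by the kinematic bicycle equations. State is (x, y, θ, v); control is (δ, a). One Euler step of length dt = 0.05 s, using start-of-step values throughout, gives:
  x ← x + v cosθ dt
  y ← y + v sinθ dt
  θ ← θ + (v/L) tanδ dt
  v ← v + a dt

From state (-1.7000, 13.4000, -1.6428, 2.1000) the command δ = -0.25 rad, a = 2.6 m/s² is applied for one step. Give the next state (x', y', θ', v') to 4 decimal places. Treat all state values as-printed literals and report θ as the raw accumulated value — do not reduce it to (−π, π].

(-1.7076, 13.2953, -1.6540, 2.2300)

x' = -1.7000 + 2.1000·cos(-1.6428)·0.05 = -1.7076
y' = 13.4000 + 2.1000·sin(-1.6428)·0.05 = 13.2953
θ' = -1.6428 + (2.1000/2.4)·tan(-0.25)·0.05 = -1.6540
v' = 2.1000 + 2.6000·0.05 = 2.2300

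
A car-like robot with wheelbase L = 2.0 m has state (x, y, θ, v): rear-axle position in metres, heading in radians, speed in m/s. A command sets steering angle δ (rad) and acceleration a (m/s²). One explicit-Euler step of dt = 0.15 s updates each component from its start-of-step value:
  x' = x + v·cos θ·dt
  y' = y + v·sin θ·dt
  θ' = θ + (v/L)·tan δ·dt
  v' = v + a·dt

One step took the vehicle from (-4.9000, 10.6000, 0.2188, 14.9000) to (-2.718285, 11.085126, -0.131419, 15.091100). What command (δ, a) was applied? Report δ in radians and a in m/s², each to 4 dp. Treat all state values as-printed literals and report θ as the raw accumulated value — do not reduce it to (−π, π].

δ = -0.3037, a = 1.2740

a = (v'−v)/dt = (0.191100)/0.15 = 1.2740
Δθ = θ'−θ = -0.350219;  (v·dt/L) = 14.9000·0.15/2.0 = 1.117500
tan δ = Δθ·L/(v·dt) = -0.313395  →  δ = -0.3037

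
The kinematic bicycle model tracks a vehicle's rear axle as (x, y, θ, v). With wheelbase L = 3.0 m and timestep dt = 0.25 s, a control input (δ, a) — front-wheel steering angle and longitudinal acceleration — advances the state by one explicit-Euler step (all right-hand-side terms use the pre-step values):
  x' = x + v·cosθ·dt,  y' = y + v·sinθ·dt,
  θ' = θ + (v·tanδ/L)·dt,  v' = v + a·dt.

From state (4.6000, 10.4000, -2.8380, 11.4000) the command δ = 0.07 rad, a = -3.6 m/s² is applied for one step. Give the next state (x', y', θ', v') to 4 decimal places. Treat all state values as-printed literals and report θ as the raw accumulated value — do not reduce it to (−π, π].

x' = 4.6000 + 11.4000·cos(-2.8380)·0.25 = 1.8803
y' = 10.4000 + 11.4000·sin(-2.8380)·0.25 = 9.5480
θ' = -2.8380 + (11.4000/3.0)·tan(0.07)·0.25 = -2.7714
v' = 11.4000 − 3.6000·0.25 = 10.5000

(1.8803, 9.5480, -2.7714, 10.5000)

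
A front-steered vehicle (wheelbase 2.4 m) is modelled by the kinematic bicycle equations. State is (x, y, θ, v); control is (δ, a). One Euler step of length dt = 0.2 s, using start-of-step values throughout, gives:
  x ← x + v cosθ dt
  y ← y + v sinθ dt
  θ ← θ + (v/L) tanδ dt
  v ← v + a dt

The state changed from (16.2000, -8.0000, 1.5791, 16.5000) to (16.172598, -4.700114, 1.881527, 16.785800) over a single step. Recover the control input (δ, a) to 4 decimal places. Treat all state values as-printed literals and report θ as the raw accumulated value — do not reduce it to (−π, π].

δ = 0.2165, a = 1.4290

a = (v'−v)/dt = (0.285800)/0.2 = 1.4290
Δθ = θ'−θ = 0.302427;  (v·dt/L) = 16.5000·0.2/2.4 = 1.375000
tan δ = Δθ·L/(v·dt) = 0.219947  →  δ = 0.2165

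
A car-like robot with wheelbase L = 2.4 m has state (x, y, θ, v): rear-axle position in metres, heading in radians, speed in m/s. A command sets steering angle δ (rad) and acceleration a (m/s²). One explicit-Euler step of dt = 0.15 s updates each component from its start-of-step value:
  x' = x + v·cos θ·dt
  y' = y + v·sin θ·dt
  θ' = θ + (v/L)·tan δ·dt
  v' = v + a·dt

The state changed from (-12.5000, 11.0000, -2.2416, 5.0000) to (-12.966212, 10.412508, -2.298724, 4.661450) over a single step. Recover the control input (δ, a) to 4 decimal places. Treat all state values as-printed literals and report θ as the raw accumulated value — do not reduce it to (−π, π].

δ = -0.1808, a = -2.2570

a = (v'−v)/dt = (-0.338550)/0.15 = -2.2570
Δθ = θ'−θ = -0.057124;  (v·dt/L) = 5.0000·0.15/2.4 = 0.312500
tan δ = Δθ·L/(v·dt) = -0.182797  →  δ = -0.1808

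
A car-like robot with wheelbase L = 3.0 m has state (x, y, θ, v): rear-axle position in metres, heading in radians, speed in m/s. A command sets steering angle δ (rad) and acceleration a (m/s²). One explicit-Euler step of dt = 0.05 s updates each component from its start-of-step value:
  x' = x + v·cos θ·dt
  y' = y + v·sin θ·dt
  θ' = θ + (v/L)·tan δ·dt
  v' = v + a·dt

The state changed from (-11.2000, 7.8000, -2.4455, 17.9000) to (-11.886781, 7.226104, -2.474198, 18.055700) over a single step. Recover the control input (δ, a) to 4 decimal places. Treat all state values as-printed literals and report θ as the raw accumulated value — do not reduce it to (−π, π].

a = (v'−v)/dt = (0.155700)/0.05 = 3.1140
Δθ = θ'−θ = -0.028698;  (v·dt/L) = 17.9000·0.05/3.0 = 0.298333
tan δ = Δθ·L/(v·dt) = -0.096194  →  δ = -0.0959

δ = -0.0959, a = 3.1140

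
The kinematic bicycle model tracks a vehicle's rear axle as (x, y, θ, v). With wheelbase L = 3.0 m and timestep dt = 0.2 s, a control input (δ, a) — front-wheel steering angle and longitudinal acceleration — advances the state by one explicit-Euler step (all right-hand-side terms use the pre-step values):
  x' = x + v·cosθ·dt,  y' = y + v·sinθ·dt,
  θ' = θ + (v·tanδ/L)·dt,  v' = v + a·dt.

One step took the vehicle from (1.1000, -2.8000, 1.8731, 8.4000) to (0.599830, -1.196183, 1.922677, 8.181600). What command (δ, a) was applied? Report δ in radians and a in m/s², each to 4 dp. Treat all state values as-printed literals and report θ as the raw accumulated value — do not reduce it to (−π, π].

a = (v'−v)/dt = (-0.218400)/0.2 = -1.0920
Δθ = θ'−θ = 0.049577;  (v·dt/L) = 8.4000·0.2/3.0 = 0.560000
tan δ = Δθ·L/(v·dt) = 0.088530  →  δ = 0.0883

δ = 0.0883, a = -1.0920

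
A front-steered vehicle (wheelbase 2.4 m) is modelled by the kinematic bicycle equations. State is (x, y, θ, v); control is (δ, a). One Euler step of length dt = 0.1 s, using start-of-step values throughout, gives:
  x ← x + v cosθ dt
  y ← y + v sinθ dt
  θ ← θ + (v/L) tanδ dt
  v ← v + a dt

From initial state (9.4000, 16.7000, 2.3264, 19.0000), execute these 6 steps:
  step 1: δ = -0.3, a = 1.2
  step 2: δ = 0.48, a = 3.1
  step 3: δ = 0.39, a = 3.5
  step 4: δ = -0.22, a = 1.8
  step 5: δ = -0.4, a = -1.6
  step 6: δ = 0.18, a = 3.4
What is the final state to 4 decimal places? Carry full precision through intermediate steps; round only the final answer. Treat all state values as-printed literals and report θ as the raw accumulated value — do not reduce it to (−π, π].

after step 1 (δ=-0.3, a=1.2): (8.097116, 18.082930, 2.081509, 19.120000)
after step 2 (δ=0.48, a=3.1): (7.162533, 19.750952, 2.496262, 19.430000)
after step 3 (δ=0.39, a=3.5): (5.610268, 20.919593, 2.829045, 19.780000)
after step 4 (δ=-0.22, a=1.8): (3.728096, 21.527796, 2.644746, 19.960000)
after step 5 (δ=-0.4, a=-1.6): (1.973432, 22.479202, 2.293123, 19.800000)
after step 6 (δ=0.18, a=3.4): (0.664391, 23.964736, 2.443247, 20.140000)

(0.6644, 23.9647, 2.4432, 20.1400)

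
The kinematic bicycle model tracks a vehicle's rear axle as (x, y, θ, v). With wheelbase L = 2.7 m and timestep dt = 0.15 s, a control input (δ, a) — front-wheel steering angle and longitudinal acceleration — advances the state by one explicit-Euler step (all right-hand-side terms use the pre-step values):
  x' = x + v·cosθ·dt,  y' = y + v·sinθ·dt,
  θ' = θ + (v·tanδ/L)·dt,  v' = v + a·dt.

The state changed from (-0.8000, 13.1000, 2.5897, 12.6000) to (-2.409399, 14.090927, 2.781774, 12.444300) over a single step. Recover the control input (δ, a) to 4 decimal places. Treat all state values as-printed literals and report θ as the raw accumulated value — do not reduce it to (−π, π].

δ = 0.2678, a = -1.0380

a = (v'−v)/dt = (-0.155700)/0.15 = -1.0380
Δθ = θ'−θ = 0.192074;  (v·dt/L) = 12.6000·0.15/2.7 = 0.700000
tan δ = Δθ·L/(v·dt) = 0.274391  →  δ = 0.2678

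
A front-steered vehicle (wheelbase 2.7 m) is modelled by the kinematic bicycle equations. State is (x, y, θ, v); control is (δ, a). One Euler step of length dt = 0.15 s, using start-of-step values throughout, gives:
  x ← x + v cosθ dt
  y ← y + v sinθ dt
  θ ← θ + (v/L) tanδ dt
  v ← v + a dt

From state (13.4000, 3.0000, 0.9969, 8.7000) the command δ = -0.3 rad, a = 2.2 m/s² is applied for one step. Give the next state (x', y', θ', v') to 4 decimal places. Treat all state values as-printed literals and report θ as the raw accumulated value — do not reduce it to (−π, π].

x' = 13.4000 + 8.7000·cos(0.9969)·0.15 = 14.1085
y' = 3.0000 + 8.7000·sin(0.9969)·0.15 = 4.0959
θ' = 0.9969 + (8.7000/2.7)·tan(-0.3)·0.15 = 0.8474
v' = 8.7000 + 2.2000·0.15 = 9.0300

(14.1085, 4.0959, 0.8474, 9.0300)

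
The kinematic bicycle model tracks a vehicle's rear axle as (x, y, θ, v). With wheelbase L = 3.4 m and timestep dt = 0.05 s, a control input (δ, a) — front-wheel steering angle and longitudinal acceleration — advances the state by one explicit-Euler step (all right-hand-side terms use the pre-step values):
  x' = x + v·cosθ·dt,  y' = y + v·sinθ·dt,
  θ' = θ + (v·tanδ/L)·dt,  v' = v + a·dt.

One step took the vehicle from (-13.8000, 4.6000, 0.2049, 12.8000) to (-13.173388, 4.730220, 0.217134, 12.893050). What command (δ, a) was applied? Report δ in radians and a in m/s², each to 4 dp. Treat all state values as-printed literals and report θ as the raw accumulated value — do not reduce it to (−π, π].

a = (v'−v)/dt = (0.093050)/0.05 = 1.8610
Δθ = θ'−θ = 0.012234;  (v·dt/L) = 12.8000·0.05/3.4 = 0.188235
tan δ = Δθ·L/(v·dt) = 0.064993  →  δ = 0.0649

δ = 0.0649, a = 1.8610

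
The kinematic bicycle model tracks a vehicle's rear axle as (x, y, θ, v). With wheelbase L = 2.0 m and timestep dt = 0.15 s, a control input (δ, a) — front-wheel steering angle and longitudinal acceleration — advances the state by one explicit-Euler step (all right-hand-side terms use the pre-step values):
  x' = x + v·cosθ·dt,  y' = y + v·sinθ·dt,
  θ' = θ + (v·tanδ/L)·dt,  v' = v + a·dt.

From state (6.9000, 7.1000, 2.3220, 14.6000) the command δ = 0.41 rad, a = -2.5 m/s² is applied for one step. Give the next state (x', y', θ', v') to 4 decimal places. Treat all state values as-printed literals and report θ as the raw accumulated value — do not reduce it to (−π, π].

x' = 6.9000 + 14.6000·cos(2.3220)·0.15 = 5.4053
y' = 7.1000 + 14.6000·sin(2.3220)·0.15 = 8.7006
θ' = 2.3220 + (14.6000/2.0)·tan(0.41)·0.15 = 2.7979
v' = 14.6000 − 2.5000·0.15 = 14.2250

(5.4053, 8.7006, 2.7979, 14.2250)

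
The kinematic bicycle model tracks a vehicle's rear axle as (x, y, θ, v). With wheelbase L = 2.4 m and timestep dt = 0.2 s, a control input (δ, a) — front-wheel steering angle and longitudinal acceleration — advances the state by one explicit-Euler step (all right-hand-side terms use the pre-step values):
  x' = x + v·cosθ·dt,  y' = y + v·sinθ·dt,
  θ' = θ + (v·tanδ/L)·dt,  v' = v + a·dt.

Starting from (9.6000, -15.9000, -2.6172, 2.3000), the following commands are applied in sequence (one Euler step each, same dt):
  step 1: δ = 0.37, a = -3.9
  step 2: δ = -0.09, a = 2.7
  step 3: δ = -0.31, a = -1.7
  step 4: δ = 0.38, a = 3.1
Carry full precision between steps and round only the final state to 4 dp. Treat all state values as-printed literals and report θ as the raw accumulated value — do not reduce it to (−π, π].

(8.3113, -16.7045, -2.5520, 2.3400)

after step 1 (δ=0.37, a=-3.9): (9.201811, -16.130316, -2.542860, 1.520000)
after step 2 (δ=-0.09, a=2.7): (8.950692, -16.301649, -2.554290, 2.060000)
after step 3 (δ=-0.31, a=-1.7): (8.607727, -16.529946, -2.609280, 1.720000)
after step 4 (δ=0.38, a=3.1): (8.311324, -16.704535, -2.552031, 2.340000)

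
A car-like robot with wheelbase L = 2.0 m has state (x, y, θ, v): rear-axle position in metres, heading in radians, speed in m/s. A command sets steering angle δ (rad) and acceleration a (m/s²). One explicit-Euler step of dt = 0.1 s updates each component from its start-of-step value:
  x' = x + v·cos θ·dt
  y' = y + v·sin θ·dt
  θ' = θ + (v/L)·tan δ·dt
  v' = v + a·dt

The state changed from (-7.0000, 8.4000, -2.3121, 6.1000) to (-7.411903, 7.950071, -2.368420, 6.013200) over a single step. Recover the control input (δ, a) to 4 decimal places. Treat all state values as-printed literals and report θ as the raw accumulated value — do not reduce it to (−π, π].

a = (v'−v)/dt = (-0.086800)/0.1 = -0.8680
Δθ = θ'−θ = -0.056320;  (v·dt/L) = 6.1000·0.1/2.0 = 0.305000
tan δ = Δθ·L/(v·dt) = -0.184656  →  δ = -0.1826

δ = -0.1826, a = -0.8680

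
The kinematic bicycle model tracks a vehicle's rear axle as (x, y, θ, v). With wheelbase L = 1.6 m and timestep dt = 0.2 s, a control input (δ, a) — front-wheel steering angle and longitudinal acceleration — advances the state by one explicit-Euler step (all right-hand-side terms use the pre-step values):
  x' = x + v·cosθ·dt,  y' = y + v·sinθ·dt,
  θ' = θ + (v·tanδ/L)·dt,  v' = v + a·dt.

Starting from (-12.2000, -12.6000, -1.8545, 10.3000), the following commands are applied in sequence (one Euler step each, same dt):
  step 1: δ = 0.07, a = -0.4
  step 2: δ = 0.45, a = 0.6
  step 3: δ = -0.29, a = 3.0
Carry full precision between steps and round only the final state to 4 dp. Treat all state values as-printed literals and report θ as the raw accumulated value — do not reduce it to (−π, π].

after step 1 (δ=0.07, a=-0.4): (-12.776621, -14.577652, -1.764228, 10.220000)
after step 2 (δ=0.45, a=0.6): (-13.169534, -16.583532, -1.147125, 10.340000)
after step 3 (δ=-0.29, a=3.0): (-12.319358, -18.468692, -1.532823, 10.940000)

(-12.3194, -18.4687, -1.5328, 10.9400)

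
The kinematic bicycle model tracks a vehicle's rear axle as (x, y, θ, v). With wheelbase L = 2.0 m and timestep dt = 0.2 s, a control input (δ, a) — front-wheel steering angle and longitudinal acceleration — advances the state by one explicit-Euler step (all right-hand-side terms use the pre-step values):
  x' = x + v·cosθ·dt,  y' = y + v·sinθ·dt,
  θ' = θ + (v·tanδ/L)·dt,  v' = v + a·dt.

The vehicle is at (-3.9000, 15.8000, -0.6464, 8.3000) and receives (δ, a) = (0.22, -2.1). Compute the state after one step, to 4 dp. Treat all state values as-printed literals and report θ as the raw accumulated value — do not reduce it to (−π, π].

(-2.5749, 14.8002, -0.4608, 7.8800)

x' = -3.9000 + 8.3000·cos(-0.6464)·0.2 = -2.5749
y' = 15.8000 + 8.3000·sin(-0.6464)·0.2 = 14.8002
θ' = -0.6464 + (8.3000/2.0)·tan(0.22)·0.2 = -0.4608
v' = 8.3000 − 2.1000·0.2 = 7.8800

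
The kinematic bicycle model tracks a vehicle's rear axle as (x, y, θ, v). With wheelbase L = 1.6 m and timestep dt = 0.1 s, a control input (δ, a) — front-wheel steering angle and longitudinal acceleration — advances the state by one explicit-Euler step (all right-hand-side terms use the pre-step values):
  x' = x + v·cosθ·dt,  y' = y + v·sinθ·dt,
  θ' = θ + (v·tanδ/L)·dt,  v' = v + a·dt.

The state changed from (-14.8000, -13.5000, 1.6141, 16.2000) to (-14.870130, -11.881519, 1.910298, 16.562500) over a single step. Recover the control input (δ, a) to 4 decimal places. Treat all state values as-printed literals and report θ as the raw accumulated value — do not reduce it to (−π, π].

δ = 0.2846, a = 3.6250

a = (v'−v)/dt = (0.362500)/0.1 = 3.6250
Δθ = θ'−θ = 0.296198;  (v·dt/L) = 16.2000·0.1/1.6 = 1.012500
tan δ = Δθ·L/(v·dt) = 0.292541  →  δ = 0.2846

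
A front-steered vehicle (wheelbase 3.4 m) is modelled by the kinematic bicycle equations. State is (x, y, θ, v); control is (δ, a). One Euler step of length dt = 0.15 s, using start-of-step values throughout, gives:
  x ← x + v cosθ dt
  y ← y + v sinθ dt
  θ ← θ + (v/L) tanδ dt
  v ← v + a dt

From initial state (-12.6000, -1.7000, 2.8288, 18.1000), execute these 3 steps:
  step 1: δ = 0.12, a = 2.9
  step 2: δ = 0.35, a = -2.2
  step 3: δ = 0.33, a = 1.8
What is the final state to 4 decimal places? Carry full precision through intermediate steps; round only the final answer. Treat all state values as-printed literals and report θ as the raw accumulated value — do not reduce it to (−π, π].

after step 1 (δ=0.12, a=2.9): (-15.183263, -0.864548, 2.925086, 18.535000)
after step 2 (δ=0.35, a=-2.2): (-17.898605, -0.267298, 3.223577, 18.205000)
after step 3 (δ=0.33, a=1.8): (-20.620182, -0.490927, 3.498680, 18.475000)

(-20.6202, -0.4909, 3.4987, 18.4750)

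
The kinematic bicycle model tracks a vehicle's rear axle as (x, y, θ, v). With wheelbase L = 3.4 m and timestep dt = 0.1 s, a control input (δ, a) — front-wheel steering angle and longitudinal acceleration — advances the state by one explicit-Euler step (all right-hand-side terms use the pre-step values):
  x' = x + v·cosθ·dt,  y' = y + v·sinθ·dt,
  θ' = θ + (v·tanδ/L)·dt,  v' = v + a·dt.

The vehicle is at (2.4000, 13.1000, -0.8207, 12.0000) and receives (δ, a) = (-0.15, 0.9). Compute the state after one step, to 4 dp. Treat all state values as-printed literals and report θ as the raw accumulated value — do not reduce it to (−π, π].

x' = 2.4000 + 12.0000·cos(-0.8207)·0.1 = 3.2181
y' = 13.1000 + 12.0000·sin(-0.8207)·0.1 = 12.2221
θ' = -0.8207 + (12.0000/3.4)·tan(-0.15)·0.1 = -0.8740
v' = 12.0000 + 0.9000·0.1 = 12.0900

(3.2181, 12.2221, -0.8740, 12.0900)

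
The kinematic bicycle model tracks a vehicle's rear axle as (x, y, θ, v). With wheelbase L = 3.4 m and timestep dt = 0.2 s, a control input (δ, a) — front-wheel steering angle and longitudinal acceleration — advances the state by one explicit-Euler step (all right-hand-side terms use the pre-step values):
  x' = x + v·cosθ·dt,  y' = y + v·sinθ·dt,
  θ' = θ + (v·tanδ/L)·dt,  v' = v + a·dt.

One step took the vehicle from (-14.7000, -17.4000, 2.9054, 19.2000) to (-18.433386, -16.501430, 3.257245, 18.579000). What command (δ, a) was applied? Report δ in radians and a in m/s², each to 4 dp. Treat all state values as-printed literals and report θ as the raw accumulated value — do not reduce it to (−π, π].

a = (v'−v)/dt = (-0.621000)/0.2 = -3.1050
Δθ = θ'−θ = 0.351845;  (v·dt/L) = 19.2000·0.2/3.4 = 1.129412
tan δ = Δθ·L/(v·dt) = 0.311529  →  δ = 0.3020

δ = 0.3020, a = -3.1050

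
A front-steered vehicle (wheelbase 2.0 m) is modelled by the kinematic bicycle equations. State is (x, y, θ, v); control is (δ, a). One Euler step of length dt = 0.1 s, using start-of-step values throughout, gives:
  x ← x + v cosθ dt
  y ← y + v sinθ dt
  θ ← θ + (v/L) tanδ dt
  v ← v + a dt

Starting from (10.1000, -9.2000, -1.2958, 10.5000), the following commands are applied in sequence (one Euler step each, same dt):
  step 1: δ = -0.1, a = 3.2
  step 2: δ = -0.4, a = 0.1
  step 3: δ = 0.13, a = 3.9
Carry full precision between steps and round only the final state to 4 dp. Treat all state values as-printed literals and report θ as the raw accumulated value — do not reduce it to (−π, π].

(10.6168, -12.3489, -1.5064, 11.2200)

after step 1 (δ=-0.1, a=3.2): (10.385121, -10.210548, -1.348476, 10.820000)
after step 2 (δ=-0.4, a=0.1): (10.623695, -11.265918, -1.577207, 10.830000)
after step 3 (δ=0.13, a=3.9): (10.616752, -12.348895, -1.506413, 11.220000)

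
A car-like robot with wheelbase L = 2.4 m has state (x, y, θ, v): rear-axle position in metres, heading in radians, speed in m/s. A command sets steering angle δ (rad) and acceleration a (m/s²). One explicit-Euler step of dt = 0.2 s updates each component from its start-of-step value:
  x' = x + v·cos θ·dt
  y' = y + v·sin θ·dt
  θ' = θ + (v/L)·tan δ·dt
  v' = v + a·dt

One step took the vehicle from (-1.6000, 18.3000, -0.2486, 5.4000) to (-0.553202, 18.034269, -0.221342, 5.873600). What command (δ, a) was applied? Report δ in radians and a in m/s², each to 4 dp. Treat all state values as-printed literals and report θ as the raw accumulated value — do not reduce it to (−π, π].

a = (v'−v)/dt = (0.473600)/0.2 = 2.3680
Δθ = θ'−θ = 0.027258;  (v·dt/L) = 5.4000·0.2/2.4 = 0.450000
tan δ = Δθ·L/(v·dt) = 0.060573  →  δ = 0.0605

δ = 0.0605, a = 2.3680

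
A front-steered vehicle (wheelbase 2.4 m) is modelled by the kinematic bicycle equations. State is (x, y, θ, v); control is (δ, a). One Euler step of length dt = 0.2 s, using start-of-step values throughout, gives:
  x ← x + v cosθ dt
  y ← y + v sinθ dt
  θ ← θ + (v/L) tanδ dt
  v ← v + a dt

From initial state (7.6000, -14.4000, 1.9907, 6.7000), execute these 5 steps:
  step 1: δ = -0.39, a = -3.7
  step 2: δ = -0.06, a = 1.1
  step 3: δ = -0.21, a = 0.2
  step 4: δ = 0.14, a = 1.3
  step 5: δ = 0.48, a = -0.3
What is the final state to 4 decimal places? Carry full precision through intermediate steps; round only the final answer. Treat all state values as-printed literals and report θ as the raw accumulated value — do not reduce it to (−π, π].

after step 1 (δ=-0.39, a=-3.7): (7.053719, -13.176408, 1.761194, 5.960000)
after step 2 (δ=-0.06, a=1.1): (6.828133, -12.005949, 1.731359, 6.180000)
after step 3 (δ=-0.21, a=0.2): (6.630530, -10.785847, 1.621590, 6.220000)
after step 4 (δ=0.14, a=1.3): (6.567370, -9.543451, 1.694635, 6.480000)
after step 5 (δ=0.48, a=-0.3): (6.407285, -8.257376, 1.975765, 6.420000)

(6.4073, -8.2574, 1.9758, 6.4200)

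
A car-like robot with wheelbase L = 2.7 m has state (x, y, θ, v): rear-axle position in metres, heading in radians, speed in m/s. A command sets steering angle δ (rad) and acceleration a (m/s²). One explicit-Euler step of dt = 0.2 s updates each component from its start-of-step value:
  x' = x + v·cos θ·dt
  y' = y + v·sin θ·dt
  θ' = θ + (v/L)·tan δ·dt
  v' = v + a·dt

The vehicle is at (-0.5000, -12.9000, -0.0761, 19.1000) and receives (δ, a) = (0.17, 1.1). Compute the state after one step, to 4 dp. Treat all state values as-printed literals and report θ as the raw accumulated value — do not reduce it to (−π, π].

x' = -0.5000 + 19.1000·cos(-0.0761)·0.2 = 3.3089
y' = -12.9000 + 19.1000·sin(-0.0761)·0.2 = -13.1904
θ' = -0.0761 + (19.1000/2.7)·tan(0.17)·0.2 = 0.1668
v' = 19.1000 + 1.1000·0.2 = 19.3200

(3.3089, -13.1904, 0.1668, 19.3200)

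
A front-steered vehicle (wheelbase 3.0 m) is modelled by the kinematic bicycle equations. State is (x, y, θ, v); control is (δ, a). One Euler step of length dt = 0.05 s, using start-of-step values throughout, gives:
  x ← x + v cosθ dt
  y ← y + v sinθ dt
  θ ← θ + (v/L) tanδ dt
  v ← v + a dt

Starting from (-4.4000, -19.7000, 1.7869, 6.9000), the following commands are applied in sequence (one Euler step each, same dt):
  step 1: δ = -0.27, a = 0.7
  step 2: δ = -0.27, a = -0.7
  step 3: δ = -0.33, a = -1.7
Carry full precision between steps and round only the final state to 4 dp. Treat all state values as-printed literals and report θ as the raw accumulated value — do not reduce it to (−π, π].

(-4.5899, -18.6811, 1.6837, 6.8150)

after step 1 (δ=-0.27, a=0.7): (-4.473977, -19.363025, 1.755073, 6.935000)
after step 2 (δ=-0.27, a=-0.7): (-4.537514, -19.022145, 1.723084, 6.900000)
after step 3 (δ=-0.33, a=-1.7): (-4.589850, -18.681138, 1.683694, 6.815000)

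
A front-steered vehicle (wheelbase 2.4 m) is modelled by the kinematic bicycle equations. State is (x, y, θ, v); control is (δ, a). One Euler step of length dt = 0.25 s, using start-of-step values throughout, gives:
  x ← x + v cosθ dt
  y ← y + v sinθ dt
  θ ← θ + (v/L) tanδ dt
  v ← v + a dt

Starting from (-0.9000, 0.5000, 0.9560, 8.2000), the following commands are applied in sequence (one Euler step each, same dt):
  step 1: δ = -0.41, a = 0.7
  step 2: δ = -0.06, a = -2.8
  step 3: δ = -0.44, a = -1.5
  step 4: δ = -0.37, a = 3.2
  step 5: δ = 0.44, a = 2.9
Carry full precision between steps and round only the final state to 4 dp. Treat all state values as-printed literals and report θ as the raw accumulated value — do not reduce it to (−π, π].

after step 1 (δ=-0.41, a=0.7): (0.282424, 2.174626, 0.584753, 8.375000)
after step 2 (δ=-0.06, a=-2.8): (2.028295, 3.330362, 0.532346, 7.675000)
after step 3 (δ=-0.44, a=-1.5): (3.681526, 4.304235, 0.155967, 7.300000)
after step 4 (δ=-0.37, a=3.2): (5.484374, 4.587721, -0.138971, 8.100000)
after step 5 (δ=0.44, a=2.9): (7.489851, 4.307210, 0.258250, 8.825000)

(7.4899, 4.3072, 0.2583, 8.8250)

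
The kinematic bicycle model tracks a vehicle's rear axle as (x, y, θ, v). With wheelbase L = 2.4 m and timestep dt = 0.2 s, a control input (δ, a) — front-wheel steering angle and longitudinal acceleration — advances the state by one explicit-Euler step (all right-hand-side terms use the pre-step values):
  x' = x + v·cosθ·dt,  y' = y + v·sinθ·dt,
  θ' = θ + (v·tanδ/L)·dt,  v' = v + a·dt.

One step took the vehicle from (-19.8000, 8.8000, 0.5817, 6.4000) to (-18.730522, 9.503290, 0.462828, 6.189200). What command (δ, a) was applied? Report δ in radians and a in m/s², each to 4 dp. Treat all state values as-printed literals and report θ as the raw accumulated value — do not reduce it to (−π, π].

δ = -0.2193, a = -1.0540

a = (v'−v)/dt = (-0.210800)/0.2 = -1.0540
Δθ = θ'−θ = -0.118872;  (v·dt/L) = 6.4000·0.2/2.4 = 0.533333
tan δ = Δθ·L/(v·dt) = -0.222885  →  δ = -0.2193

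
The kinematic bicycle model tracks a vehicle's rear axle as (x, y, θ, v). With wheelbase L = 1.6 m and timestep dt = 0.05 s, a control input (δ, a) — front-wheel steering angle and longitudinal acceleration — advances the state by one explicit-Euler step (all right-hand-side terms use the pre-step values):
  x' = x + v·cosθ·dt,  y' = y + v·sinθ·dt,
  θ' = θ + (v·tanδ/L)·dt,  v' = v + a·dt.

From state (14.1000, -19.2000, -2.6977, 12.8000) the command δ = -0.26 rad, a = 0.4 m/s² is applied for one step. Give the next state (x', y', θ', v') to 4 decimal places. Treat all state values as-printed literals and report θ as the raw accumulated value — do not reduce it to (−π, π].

x' = 14.1000 + 12.8000·cos(-2.6977)·0.05 = 13.5220
y' = -19.2000 + 12.8000·sin(-2.6977)·0.05 = -19.4749
θ' = -2.6977 + (12.8000/1.6)·tan(-0.26)·0.05 = -2.8041
v' = 12.8000 + 0.4000·0.05 = 12.8200

(13.5220, -19.4749, -2.8041, 12.8200)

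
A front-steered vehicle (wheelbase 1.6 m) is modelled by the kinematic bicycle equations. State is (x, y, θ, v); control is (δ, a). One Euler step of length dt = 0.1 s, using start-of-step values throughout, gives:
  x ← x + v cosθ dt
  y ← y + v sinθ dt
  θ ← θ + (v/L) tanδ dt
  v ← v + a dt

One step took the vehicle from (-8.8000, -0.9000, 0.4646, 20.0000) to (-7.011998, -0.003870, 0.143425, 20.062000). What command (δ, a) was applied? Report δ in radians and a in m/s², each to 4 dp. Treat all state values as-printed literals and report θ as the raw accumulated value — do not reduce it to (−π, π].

δ = -0.2515, a = 0.6200

a = (v'−v)/dt = (0.062000)/0.1 = 0.6200
Δθ = θ'−θ = -0.321175;  (v·dt/L) = 20.0000·0.1/1.6 = 1.250000
tan δ = Δθ·L/(v·dt) = -0.256940  →  δ = -0.2515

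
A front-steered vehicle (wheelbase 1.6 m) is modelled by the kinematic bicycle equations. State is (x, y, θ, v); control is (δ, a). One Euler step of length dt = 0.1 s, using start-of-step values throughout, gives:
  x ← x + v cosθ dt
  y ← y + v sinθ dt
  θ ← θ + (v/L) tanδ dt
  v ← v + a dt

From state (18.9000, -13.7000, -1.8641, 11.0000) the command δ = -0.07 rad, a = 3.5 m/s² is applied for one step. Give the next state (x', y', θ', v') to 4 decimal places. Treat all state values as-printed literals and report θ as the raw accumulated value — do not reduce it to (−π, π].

(18.5820, -14.7530, -1.9123, 11.3500)

x' = 18.9000 + 11.0000·cos(-1.8641)·0.1 = 18.5820
y' = -13.7000 + 11.0000·sin(-1.8641)·0.1 = -14.7530
θ' = -1.8641 + (11.0000/1.6)·tan(-0.07)·0.1 = -1.9123
v' = 11.0000 + 3.5000·0.1 = 11.3500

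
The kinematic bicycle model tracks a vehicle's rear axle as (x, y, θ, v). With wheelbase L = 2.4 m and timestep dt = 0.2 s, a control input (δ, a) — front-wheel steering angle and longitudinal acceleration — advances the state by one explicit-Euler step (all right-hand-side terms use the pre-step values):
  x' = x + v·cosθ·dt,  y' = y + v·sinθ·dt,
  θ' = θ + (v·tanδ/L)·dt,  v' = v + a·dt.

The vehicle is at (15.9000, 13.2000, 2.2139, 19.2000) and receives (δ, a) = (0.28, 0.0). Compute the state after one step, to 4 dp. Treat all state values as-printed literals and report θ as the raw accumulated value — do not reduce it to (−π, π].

(13.5972, 16.2729, 2.6740, 19.2000)

x' = 15.9000 + 19.2000·cos(2.2139)·0.2 = 13.5972
y' = 13.2000 + 19.2000·sin(2.2139)·0.2 = 16.2729
θ' = 2.2139 + (19.2000/2.4)·tan(0.28)·0.2 = 2.6740
v' = 19.2000 + 0.0000·0.2 = 19.2000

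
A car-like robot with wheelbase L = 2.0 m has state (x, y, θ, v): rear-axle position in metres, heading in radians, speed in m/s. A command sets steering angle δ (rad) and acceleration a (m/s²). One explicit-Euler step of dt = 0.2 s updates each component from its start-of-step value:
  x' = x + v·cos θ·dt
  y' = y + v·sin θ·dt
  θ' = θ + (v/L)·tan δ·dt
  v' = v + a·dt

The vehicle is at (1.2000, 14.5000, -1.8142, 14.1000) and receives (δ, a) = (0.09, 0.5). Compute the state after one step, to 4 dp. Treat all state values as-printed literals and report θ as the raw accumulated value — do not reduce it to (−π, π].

x' = 1.2000 + 14.1000·cos(-1.8142)·0.2 = 0.5204
y' = 14.5000 + 14.1000·sin(-1.8142)·0.2 = 11.7631
θ' = -1.8142 + (14.1000/2.0)·tan(0.09)·0.2 = -1.6870
v' = 14.1000 + 0.5000·0.2 = 14.2000

(0.5204, 11.7631, -1.6870, 14.2000)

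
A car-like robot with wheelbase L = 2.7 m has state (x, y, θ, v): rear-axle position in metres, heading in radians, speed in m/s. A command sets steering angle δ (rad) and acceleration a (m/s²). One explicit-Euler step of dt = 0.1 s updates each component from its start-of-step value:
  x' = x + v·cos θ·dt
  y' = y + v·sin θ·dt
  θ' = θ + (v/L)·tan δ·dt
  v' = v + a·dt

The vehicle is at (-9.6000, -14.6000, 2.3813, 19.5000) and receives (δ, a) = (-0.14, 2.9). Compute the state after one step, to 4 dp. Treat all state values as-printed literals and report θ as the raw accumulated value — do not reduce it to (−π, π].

x' = -9.6000 + 19.5000·cos(2.3813)·0.1 = -11.0130
y' = -14.6000 + 19.5000·sin(2.3813)·0.1 = -13.2562
θ' = 2.3813 + (19.5000/2.7)·tan(-0.14)·0.1 = 2.2795
v' = 19.5000 + 2.9000·0.1 = 19.7900

(-11.0130, -13.2562, 2.2795, 19.7900)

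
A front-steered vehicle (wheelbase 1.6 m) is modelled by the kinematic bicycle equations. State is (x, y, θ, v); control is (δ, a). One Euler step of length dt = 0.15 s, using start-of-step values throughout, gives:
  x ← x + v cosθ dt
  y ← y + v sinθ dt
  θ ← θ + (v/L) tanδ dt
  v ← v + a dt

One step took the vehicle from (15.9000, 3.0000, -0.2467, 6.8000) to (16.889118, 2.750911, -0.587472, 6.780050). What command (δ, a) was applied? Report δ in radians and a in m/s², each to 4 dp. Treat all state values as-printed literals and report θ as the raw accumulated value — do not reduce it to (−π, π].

δ = -0.4909, a = -0.1330

a = (v'−v)/dt = (-0.019950)/0.15 = -0.1330
Δθ = θ'−θ = -0.340772;  (v·dt/L) = 6.8000·0.15/1.6 = 0.637500
tan δ = Δθ·L/(v·dt) = -0.534544  →  δ = -0.4909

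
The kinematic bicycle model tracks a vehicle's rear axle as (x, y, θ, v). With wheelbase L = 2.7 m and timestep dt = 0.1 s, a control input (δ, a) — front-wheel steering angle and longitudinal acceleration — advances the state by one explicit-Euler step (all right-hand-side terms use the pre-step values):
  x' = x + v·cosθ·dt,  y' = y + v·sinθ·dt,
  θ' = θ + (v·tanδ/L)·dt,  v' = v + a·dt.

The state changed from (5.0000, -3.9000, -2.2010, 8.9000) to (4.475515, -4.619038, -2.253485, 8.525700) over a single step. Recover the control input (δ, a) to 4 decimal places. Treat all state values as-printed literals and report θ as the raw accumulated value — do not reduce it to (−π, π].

a = (v'−v)/dt = (-0.374300)/0.1 = -3.7430
Δθ = θ'−θ = -0.052485;  (v·dt/L) = 8.9000·0.1/2.7 = 0.329630
tan δ = Δθ·L/(v·dt) = -0.159224  →  δ = -0.1579

δ = -0.1579, a = -3.7430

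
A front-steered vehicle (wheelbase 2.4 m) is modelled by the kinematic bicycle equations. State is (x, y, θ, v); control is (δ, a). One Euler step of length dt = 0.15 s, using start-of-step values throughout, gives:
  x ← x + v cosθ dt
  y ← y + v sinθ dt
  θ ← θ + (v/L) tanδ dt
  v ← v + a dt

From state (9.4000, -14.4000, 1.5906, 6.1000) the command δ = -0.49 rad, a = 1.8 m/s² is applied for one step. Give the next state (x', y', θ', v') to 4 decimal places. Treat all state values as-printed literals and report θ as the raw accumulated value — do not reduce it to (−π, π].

(9.3819, -13.4852, 1.3872, 6.3700)

x' = 9.4000 + 6.1000·cos(1.5906)·0.15 = 9.3819
y' = -14.4000 + 6.1000·sin(1.5906)·0.15 = -13.4852
θ' = 1.5906 + (6.1000/2.4)·tan(-0.49)·0.15 = 1.3872
v' = 6.1000 + 1.8000·0.15 = 6.3700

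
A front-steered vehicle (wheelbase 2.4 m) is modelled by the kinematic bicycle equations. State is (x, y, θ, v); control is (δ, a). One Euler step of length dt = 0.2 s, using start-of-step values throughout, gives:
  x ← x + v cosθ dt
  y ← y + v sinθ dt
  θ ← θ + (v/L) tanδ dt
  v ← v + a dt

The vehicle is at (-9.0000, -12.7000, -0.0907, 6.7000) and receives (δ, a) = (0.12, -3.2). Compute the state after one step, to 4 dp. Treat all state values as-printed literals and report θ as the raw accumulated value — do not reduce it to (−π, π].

(-7.6655, -12.8214, -0.0234, 6.0600)

x' = -9.0000 + 6.7000·cos(-0.0907)·0.2 = -7.6655
y' = -12.7000 + 6.7000·sin(-0.0907)·0.2 = -12.8214
θ' = -0.0907 + (6.7000/2.4)·tan(0.12)·0.2 = -0.0234
v' = 6.7000 − 3.2000·0.2 = 6.0600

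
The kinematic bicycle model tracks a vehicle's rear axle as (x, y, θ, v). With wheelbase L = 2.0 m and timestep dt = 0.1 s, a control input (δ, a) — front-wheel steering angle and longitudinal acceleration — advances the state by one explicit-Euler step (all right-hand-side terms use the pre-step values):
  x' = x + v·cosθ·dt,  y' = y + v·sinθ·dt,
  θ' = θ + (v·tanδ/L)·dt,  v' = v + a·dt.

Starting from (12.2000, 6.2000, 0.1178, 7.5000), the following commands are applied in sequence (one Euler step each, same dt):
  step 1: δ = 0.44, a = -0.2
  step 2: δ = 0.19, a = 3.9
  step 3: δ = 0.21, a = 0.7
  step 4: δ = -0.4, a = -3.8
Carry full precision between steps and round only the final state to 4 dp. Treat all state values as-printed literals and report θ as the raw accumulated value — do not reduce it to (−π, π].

(15.1103, 7.1325, 0.2823, 7.5600)

after step 1 (δ=0.44, a=-0.2): (12.944802, 6.288146, 0.294343, 7.480000)
after step 2 (δ=0.19, a=3.9): (13.660633, 6.505149, 0.366270, 7.870000)
after step 3 (δ=0.21, a=0.7): (14.395431, 6.787001, 0.450142, 7.940000)
after step 4 (δ=-0.4, a=-3.8): (15.110337, 7.132466, 0.282293, 7.560000)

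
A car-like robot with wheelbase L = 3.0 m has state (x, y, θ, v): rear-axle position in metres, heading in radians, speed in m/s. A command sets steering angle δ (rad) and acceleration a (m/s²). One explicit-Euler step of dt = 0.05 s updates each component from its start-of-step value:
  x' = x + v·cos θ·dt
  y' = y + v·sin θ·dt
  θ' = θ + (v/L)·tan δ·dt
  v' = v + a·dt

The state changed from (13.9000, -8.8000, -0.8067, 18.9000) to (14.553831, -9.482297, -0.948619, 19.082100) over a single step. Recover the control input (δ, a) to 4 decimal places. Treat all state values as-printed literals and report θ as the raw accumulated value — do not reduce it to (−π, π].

a = (v'−v)/dt = (0.182100)/0.05 = 3.6420
Δθ = θ'−θ = -0.141919;  (v·dt/L) = 18.9000·0.05/3.0 = 0.315000
tan δ = Δθ·L/(v·dt) = -0.450537  →  δ = -0.4233

δ = -0.4233, a = 3.6420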